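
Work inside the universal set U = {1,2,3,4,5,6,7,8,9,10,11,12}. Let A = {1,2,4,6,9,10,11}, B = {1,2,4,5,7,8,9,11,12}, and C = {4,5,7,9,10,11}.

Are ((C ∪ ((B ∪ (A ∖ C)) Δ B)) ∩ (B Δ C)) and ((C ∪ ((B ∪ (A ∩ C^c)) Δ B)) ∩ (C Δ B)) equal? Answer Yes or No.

Yes

A ∖ C = {1,2,6}
B ∪ (A ∖ C) = {1,2,4,5,6,7,8,9,11,12}
(B ∪ (A ∖ C)) Δ B = {6}
C ∪ ((B ∪ (A ∖ C)) Δ B) = {4,5,6,7,9,10,11}
B Δ C = {1,2,8,10,12}
(C ∪ ((B ∪ (A ∖ C)) Δ B)) ∩ (B Δ C) = {10}
C^c = {1,2,3,6,8,12}
A ∩ C^c = {1,2,6}
B ∪ (A ∩ C^c) = {1,2,4,5,6,7,8,9,11,12}
(B ∪ (A ∩ C^c)) Δ B = {6}
C ∪ ((B ∪ (A ∩ C^c)) Δ B) = {4,5,6,7,9,10,11}
C Δ B = {1,2,8,10,12}
(C ∪ ((B ∪ (A ∩ C^c)) Δ B)) ∩ (C Δ B) = {10}
Both equal {10}, so (C ∪ ((B ∪ (A ∖ C)) Δ B)) ∩ (B Δ C) = (C ∪ ((B ∪ (A ∩ C^c)) Δ B)) ∩ (C Δ B).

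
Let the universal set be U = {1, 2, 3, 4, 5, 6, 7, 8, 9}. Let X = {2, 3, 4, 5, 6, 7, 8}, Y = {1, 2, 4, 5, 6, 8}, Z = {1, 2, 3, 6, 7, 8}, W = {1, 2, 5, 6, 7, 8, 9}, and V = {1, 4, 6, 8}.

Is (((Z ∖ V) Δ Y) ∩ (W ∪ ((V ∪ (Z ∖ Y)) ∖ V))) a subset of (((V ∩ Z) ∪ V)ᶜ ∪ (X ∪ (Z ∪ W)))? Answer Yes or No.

Z ∖ V = {2, 3, 7}
(Z ∖ V) Δ Y = {1, 3, 4, 5, 6, 7, 8}
Z ∖ Y = {3, 7}
V ∪ (Z ∖ Y) = {1, 3, 4, 6, 7, 8}
(V ∪ (Z ∖ Y)) ∖ V = {3, 7}
W ∪ ((V ∪ (Z ∖ Y)) ∖ V) = {1, 2, 3, 5, 6, 7, 8, 9}
((Z ∖ V) Δ Y) ∩ (W ∪ ((V ∪ (Z ∖ Y)) ∖ V)) = {1, 3, 5, 6, 7, 8}
V ∩ Z = {1, 6, 8}
(V ∩ Z) ∪ V = {1, 4, 6, 8}
((V ∩ Z) ∪ V)ᶜ = {2, 3, 5, 7, 9}
Z ∪ W = {1, 2, 3, 5, 6, 7, 8, 9}
X ∪ (Z ∪ W) = {1, 2, 3, 4, 5, 6, 7, 8, 9}
((V ∩ Z) ∪ V)ᶜ ∪ (X ∪ (Z ∪ W)) = {1, 2, 3, 4, 5, 6, 7, 8, 9}
Every element of {1, 3, 5, 6, 7, 8} is in {1, 2, 3, 4, 5, 6, 7, 8, 9}, so ((Z ∖ V) Δ Y) ∩ (W ∪ ((V ∪ (Z ∖ Y)) ∖ V)) ⊆ ((V ∩ Z) ∪ V)ᶜ ∪ (X ∪ (Z ∪ W)).

Yes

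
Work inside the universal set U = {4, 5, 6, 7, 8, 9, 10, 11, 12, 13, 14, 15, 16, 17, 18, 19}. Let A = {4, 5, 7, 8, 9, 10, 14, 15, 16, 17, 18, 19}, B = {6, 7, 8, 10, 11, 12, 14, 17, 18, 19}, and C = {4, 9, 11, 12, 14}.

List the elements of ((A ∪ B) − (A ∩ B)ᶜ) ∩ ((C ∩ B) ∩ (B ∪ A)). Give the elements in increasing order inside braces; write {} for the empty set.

A ∪ B = {4, 5, 6, 7, 8, 9, 10, 11, 12, 14, 15, 16, 17, 18, 19}
A ∩ B = {7, 8, 10, 14, 17, 18, 19}
(A ∩ B)ᶜ = {4, 5, 6, 9, 11, 12, 13, 15, 16}
(A ∪ B) − (A ∩ B)ᶜ = {7, 8, 10, 14, 17, 18, 19}
C ∩ B = {11, 12, 14}
B ∪ A = {4, 5, 6, 7, 8, 9, 10, 11, 12, 14, 15, 16, 17, 18, 19}
(C ∩ B) ∩ (B ∪ A) = {11, 12, 14}
((A ∪ B) − (A ∩ B)ᶜ) ∩ ((C ∩ B) ∩ (B ∪ A)) = {14}

{14}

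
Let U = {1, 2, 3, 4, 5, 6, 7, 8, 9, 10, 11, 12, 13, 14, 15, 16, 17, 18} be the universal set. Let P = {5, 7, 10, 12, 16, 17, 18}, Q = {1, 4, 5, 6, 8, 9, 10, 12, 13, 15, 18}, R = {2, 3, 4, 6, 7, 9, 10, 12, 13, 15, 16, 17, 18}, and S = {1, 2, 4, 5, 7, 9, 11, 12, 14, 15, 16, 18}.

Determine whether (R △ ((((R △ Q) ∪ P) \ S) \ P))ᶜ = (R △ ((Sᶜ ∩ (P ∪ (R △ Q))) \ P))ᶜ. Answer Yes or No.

Yes

R △ Q = {1, 2, 3, 5, 7, 8, 16, 17}
(R △ Q) ∪ P = {1, 2, 3, 5, 7, 8, 10, 12, 16, 17, 18}
((R △ Q) ∪ P) \ S = {3, 8, 10, 17}
(((R △ Q) ∪ P) \ S) \ P = {3, 8}
R △ ((((R △ Q) ∪ P) \ S) \ P) = {2, 4, 6, 7, 8, 9, 10, 12, 13, 15, 16, 17, 18}
(R △ ((((R △ Q) ∪ P) \ S) \ P))ᶜ = {1, 3, 5, 11, 14}
Sᶜ = {3, 6, 8, 10, 13, 17}
P ∪ (R △ Q) = {1, 2, 3, 5, 7, 8, 10, 12, 16, 17, 18}
Sᶜ ∩ (P ∪ (R △ Q)) = {3, 8, 10, 17}
(Sᶜ ∩ (P ∪ (R △ Q))) \ P = {3, 8}
R △ ((Sᶜ ∩ (P ∪ (R △ Q))) \ P) = {2, 4, 6, 7, 8, 9, 10, 12, 13, 15, 16, 17, 18}
(R △ ((Sᶜ ∩ (P ∪ (R △ Q))) \ P))ᶜ = {1, 3, 5, 11, 14}
Both equal {1, 3, 5, 11, 14}, so (R △ ((((R △ Q) ∪ P) \ S) \ P))ᶜ = (R △ ((Sᶜ ∩ (P ∪ (R △ Q))) \ P))ᶜ.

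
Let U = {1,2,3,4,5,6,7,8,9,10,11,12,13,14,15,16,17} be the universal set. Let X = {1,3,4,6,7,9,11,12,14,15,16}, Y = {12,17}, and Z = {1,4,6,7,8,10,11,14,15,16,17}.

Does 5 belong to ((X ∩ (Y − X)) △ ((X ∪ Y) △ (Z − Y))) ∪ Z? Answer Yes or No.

No

5 ∉ Y and 5 ∉ X, so 5 ∉ Y − X
5 ∉ X and 5 ∉ (Y − X), so 5 ∉ X ∩ (Y − X)
5 ∉ X and 5 ∉ Y, so 5 ∉ X ∪ Y
5 ∉ Z and 5 ∉ Y, so 5 ∉ Z − Y
5 ∉ (X ∪ Y) and 5 ∉ (Z − Y), so 5 ∉ (X ∪ Y) △ (Z − Y)
5 ∉ (X ∩ (Y − X)) and 5 ∉ ((X ∪ Y) △ (Z − Y)), so 5 ∉ (X ∩ (Y − X)) △ ((X ∪ Y) △ (Z − Y))
5 ∉ ((X ∩ (Y − X)) △ ((X ∪ Y) △ (Z − Y))) and 5 ∉ Z, so 5 ∉ ((X ∩ (Y − X)) △ ((X ∪ Y) △ (Z − Y))) ∪ Z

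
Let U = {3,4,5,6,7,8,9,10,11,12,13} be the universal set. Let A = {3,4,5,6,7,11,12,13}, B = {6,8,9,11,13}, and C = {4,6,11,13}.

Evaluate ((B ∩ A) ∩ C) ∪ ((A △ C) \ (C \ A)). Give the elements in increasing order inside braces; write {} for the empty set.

{3,5,6,7,11,12,13}

B ∩ A = {6,11,13}
(B ∩ A) ∩ C = {6,11,13}
A △ C = {3,5,7,12}
C \ A = {}
(A △ C) \ (C \ A) = {3,5,7,12}
((B ∩ A) ∩ C) ∪ ((A △ C) \ (C \ A)) = {3,5,6,7,11,12,13}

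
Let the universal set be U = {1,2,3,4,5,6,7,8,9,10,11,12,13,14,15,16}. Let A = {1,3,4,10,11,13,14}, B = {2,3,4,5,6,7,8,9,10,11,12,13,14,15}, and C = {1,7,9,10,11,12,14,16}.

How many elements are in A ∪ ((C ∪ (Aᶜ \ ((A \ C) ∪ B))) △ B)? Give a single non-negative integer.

Aᶜ = {2,5,6,7,8,9,12,15,16}
A \ C = {3,4,13}
(A \ C) ∪ B = {2,3,4,5,6,7,8,9,10,11,12,13,14,15}
Aᶜ \ ((A \ C) ∪ B) = {16}
C ∪ (Aᶜ \ ((A \ C) ∪ B)) = {1,7,9,10,11,12,14,16}
(C ∪ (Aᶜ \ ((A \ C) ∪ B))) △ B = {1,2,3,4,5,6,8,13,15,16}
A ∪ ((C ∪ (Aᶜ \ ((A \ C) ∪ B))) △ B) = {1,2,3,4,5,6,8,10,11,13,14,15,16}
|A ∪ ((C ∪ (Aᶜ \ ((A \ C) ∪ B))) △ B)| = 13

13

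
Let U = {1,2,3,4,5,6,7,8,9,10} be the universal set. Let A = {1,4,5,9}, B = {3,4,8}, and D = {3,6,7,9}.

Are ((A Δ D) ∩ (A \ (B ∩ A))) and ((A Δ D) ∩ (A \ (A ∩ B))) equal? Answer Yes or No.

A Δ D = {1,3,4,5,6,7}
B ∩ A = {4}
A \ (B ∩ A) = {1,5,9}
(A Δ D) ∩ (A \ (B ∩ A)) = {1,5}
A ∩ B = {4}
A \ (A ∩ B) = {1,5,9}
(A Δ D) ∩ (A \ (A ∩ B)) = {1,5}
Both equal {1,5}, so (A Δ D) ∩ (A \ (B ∩ A)) = (A Δ D) ∩ (A \ (A ∩ B)).

Yes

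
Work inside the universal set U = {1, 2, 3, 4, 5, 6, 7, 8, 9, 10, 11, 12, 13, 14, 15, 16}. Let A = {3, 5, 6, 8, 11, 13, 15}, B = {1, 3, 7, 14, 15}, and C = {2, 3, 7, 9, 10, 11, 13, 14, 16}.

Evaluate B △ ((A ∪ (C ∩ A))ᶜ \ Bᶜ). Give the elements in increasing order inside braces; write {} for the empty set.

{3, 15}

C ∩ A = {3, 11, 13}
A ∪ (C ∩ A) = {3, 5, 6, 8, 11, 13, 15}
(A ∪ (C ∩ A))ᶜ = {1, 2, 4, 7, 9, 10, 12, 14, 16}
Bᶜ = {2, 4, 5, 6, 8, 9, 10, 11, 12, 13, 16}
(A ∪ (C ∩ A))ᶜ \ Bᶜ = {1, 7, 14}
B △ ((A ∪ (C ∩ A))ᶜ \ Bᶜ) = {3, 15}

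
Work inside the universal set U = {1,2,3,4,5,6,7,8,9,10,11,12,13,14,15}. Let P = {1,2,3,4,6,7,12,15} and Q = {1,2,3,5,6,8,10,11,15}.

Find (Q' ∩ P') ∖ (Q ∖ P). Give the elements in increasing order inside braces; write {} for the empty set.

Q' = {4,7,9,12,13,14}
P' = {5,8,9,10,11,13,14}
Q' ∩ P' = {9,13,14}
Q ∖ P = {5,8,10,11}
(Q' ∩ P') ∖ (Q ∖ P) = {9,13,14}

{9,13,14}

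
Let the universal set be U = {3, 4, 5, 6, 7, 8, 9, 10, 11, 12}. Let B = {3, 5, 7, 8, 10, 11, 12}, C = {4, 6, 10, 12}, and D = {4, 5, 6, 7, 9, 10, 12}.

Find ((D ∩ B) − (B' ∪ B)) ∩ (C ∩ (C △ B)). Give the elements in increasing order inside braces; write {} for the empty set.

{}

D ∩ B = {5, 7, 10, 12}
B' = {4, 6, 9}
B' ∪ B = {3, 4, 5, 6, 7, 8, 9, 10, 11, 12}
(D ∩ B) − (B' ∪ B) = {}
C △ B = {3, 4, 5, 6, 7, 8, 11}
C ∩ (C △ B) = {4, 6}
((D ∩ B) − (B' ∪ B)) ∩ (C ∩ (C △ B)) = {}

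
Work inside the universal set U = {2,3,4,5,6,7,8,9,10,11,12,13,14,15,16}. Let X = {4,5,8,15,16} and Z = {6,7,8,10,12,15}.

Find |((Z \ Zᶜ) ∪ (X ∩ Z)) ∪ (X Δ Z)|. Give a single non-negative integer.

Zᶜ = {2,3,4,5,9,11,13,14,16}
Z \ Zᶜ = {6,7,8,10,12,15}
X ∩ Z = {8,15}
(Z \ Zᶜ) ∪ (X ∩ Z) = {6,7,8,10,12,15}
X Δ Z = {4,5,6,7,10,12,16}
((Z \ Zᶜ) ∪ (X ∩ Z)) ∪ (X Δ Z) = {4,5,6,7,8,10,12,15,16}
|((Z \ Zᶜ) ∪ (X ∩ Z)) ∪ (X Δ Z)| = 9

9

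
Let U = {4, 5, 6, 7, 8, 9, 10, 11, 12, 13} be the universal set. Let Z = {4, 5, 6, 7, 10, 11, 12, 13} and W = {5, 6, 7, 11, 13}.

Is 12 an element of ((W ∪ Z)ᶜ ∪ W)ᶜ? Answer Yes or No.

12 ∉ W and 12 ∈ Z, so 12 ∈ W ∪ Z
12 ∉ (W ∪ Z)ᶜ since 12 ∈ (W ∪ Z)
12 ∉ (W ∪ Z)ᶜ and 12 ∉ W, so 12 ∉ (W ∪ Z)ᶜ ∪ W
12 ∈ ((W ∪ Z)ᶜ ∪ W)ᶜ since 12 ∉ ((W ∪ Z)ᶜ ∪ W)

Yes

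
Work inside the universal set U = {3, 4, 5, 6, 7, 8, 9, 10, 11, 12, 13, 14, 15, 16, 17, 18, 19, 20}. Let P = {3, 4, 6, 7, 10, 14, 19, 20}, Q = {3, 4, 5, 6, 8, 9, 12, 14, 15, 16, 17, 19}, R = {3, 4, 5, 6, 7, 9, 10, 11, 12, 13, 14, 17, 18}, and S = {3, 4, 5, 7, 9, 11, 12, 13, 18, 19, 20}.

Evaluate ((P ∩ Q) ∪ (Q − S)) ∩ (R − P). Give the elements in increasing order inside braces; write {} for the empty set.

{17}

P ∩ Q = {3, 4, 6, 14, 19}
Q − S = {6, 8, 14, 15, 16, 17}
(P ∩ Q) ∪ (Q − S) = {3, 4, 6, 8, 14, 15, 16, 17, 19}
R − P = {5, 9, 11, 12, 13, 17, 18}
((P ∩ Q) ∪ (Q − S)) ∩ (R − P) = {17}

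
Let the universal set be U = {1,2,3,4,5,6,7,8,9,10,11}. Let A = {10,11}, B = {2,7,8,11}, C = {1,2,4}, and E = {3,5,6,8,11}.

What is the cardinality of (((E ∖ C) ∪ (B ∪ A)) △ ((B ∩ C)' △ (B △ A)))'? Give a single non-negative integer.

E ∖ C = {3,5,6,8,11}
B ∪ A = {2,7,8,10,11}
(E ∖ C) ∪ (B ∪ A) = {2,3,5,6,7,8,10,11}
B ∩ C = {2}
(B ∩ C)' = {1,3,4,5,6,7,8,9,10,11}
B △ A = {2,7,8,10}
(B ∩ C)' △ (B △ A) = {1,2,3,4,5,6,9,11}
((E ∖ C) ∪ (B ∪ A)) △ ((B ∩ C)' △ (B △ A)) = {1,4,7,8,9,10}
(((E ∖ C) ∪ (B ∪ A)) △ ((B ∩ C)' △ (B △ A)))' = {2,3,5,6,11}
|(((E ∖ C) ∪ (B ∪ A)) △ ((B ∩ C)' △ (B △ A)))'| = 5

5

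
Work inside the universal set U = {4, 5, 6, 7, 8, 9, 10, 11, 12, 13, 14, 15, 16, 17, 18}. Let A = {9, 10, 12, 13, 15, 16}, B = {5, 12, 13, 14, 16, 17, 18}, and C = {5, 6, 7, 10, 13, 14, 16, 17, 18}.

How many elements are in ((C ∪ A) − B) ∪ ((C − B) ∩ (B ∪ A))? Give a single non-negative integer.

C ∪ A = {5, 6, 7, 9, 10, 12, 13, 14, 15, 16, 17, 18}
(C ∪ A) − B = {6, 7, 9, 10, 15}
C − B = {6, 7, 10}
B ∪ A = {5, 9, 10, 12, 13, 14, 15, 16, 17, 18}
(C − B) ∩ (B ∪ A) = {10}
((C ∪ A) − B) ∪ ((C − B) ∩ (B ∪ A)) = {6, 7, 9, 10, 15}
|((C ∪ A) − B) ∪ ((C − B) ∩ (B ∪ A))| = 5

5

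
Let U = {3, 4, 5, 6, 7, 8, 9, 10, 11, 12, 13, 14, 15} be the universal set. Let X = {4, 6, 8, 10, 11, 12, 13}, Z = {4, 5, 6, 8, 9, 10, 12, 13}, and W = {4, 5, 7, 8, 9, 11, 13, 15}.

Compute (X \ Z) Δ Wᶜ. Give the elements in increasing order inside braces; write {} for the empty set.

X \ Z = {11}
Wᶜ = {3, 6, 10, 12, 14}
(X \ Z) Δ Wᶜ = {3, 6, 10, 11, 12, 14}

{3, 6, 10, 11, 12, 14}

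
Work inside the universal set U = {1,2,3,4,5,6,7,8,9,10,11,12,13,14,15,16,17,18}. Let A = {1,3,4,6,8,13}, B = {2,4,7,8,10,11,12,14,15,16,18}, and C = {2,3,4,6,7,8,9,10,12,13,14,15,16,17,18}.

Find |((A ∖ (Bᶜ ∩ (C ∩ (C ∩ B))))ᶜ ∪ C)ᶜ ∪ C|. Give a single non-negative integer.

16

Bᶜ = {1,3,5,6,9,13,17}
C ∩ B = {2,4,7,8,10,12,14,15,16,18}
C ∩ (C ∩ B) = {2,4,7,8,10,12,14,15,16,18}
Bᶜ ∩ (C ∩ (C ∩ B)) = {}
A ∖ (Bᶜ ∩ (C ∩ (C ∩ B))) = {1,3,4,6,8,13}
(A ∖ (Bᶜ ∩ (C ∩ (C ∩ B))))ᶜ = {2,5,7,9,10,11,12,14,15,16,17,18}
(A ∖ (Bᶜ ∩ (C ∩ (C ∩ B))))ᶜ ∪ C = {2,3,4,5,6,7,8,9,10,11,12,13,14,15,16,17,18}
((A ∖ (Bᶜ ∩ (C ∩ (C ∩ B))))ᶜ ∪ C)ᶜ = {1}
((A ∖ (Bᶜ ∩ (C ∩ (C ∩ B))))ᶜ ∪ C)ᶜ ∪ C = {1,2,3,4,6,7,8,9,10,12,13,14,15,16,17,18}
|((A ∖ (Bᶜ ∩ (C ∩ (C ∩ B))))ᶜ ∪ C)ᶜ ∪ C| = 16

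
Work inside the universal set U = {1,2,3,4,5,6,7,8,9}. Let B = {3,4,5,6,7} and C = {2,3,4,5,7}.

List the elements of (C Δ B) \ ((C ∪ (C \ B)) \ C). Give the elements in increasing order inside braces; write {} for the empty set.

{2,6}

C Δ B = {2,6}
C \ B = {2}
C ∪ (C \ B) = {2,3,4,5,7}
(C ∪ (C \ B)) \ C = {}
(C Δ B) \ ((C ∪ (C \ B)) \ C) = {2,6}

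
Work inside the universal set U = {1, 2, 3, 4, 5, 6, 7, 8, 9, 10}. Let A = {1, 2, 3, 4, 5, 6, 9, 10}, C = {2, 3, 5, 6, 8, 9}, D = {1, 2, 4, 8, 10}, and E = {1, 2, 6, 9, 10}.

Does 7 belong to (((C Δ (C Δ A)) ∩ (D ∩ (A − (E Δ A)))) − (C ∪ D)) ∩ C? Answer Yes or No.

7 ∉ C and 7 ∉ A, so 7 ∉ C Δ A
7 ∉ C and 7 ∉ (C Δ A), so 7 ∉ C Δ (C Δ A)
7 ∉ E and 7 ∉ A, so 7 ∉ E Δ A
7 ∉ A and 7 ∉ (E Δ A), so 7 ∉ A − (E Δ A)
7 ∉ D and 7 ∉ (A − (E Δ A)), so 7 ∉ D ∩ (A − (E Δ A))
7 ∉ (C Δ (C Δ A)) and 7 ∉ (D ∩ (A − (E Δ A))), so 7 ∉ (C Δ (C Δ A)) ∩ (D ∩ (A − (E Δ A)))
7 ∉ C and 7 ∉ D, so 7 ∉ C ∪ D
7 ∉ ((C Δ (C Δ A)) ∩ (D ∩ (A − (E Δ A)))) and 7 ∉ (C ∪ D), so 7 ∉ ((C Δ (C Δ A)) ∩ (D ∩ (A − (E Δ A)))) − (C ∪ D)
7 ∉ (((C Δ (C Δ A)) ∩ (D ∩ (A − (E Δ A)))) − (C ∪ D)) and 7 ∉ C, so 7 ∉ (((C Δ (C Δ A)) ∩ (D ∩ (A − (E Δ A)))) − (C ∪ D)) ∩ C

No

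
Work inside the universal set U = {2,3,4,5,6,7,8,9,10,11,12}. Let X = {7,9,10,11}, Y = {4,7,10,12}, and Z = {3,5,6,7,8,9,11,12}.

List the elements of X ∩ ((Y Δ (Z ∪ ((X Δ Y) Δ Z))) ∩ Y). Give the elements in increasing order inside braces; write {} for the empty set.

{10}

X Δ Y = {4,9,11,12}
(X Δ Y) Δ Z = {3,4,5,6,7,8}
Z ∪ ((X Δ Y) Δ Z) = {3,4,5,6,7,8,9,11,12}
Y Δ (Z ∪ ((X Δ Y) Δ Z)) = {3,5,6,8,9,10,11}
(Y Δ (Z ∪ ((X Δ Y) Δ Z))) ∩ Y = {10}
X ∩ ((Y Δ (Z ∪ ((X Δ Y) Δ Z))) ∩ Y) = {10}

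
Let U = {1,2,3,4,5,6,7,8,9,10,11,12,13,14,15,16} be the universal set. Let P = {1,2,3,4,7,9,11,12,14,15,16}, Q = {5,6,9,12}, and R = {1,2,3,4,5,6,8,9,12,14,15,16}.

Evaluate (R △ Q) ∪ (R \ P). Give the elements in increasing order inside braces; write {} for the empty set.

R △ Q = {1,2,3,4,8,14,15,16}
R \ P = {5,6,8}
(R △ Q) ∪ (R \ P) = {1,2,3,4,5,6,8,14,15,16}

{1,2,3,4,5,6,8,14,15,16}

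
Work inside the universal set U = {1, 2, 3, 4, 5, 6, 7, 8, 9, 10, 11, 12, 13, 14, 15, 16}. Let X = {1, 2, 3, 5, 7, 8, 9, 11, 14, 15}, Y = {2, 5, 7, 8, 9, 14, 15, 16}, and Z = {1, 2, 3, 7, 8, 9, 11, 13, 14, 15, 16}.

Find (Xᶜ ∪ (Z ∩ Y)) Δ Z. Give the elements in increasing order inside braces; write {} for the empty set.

Xᶜ = {4, 6, 10, 12, 13, 16}
Z ∩ Y = {2, 7, 8, 9, 14, 15, 16}
Xᶜ ∪ (Z ∩ Y) = {2, 4, 6, 7, 8, 9, 10, 12, 13, 14, 15, 16}
(Xᶜ ∪ (Z ∩ Y)) Δ Z = {1, 3, 4, 6, 10, 11, 12}

{1, 3, 4, 6, 10, 11, 12}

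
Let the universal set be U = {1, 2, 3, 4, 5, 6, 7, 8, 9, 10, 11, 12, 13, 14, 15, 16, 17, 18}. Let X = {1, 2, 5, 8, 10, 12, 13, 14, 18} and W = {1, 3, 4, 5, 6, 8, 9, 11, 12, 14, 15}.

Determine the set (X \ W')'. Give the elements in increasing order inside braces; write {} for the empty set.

{2, 3, 4, 6, 7, 9, 10, 11, 13, 15, 16, 17, 18}

W' = {2, 7, 10, 13, 16, 17, 18}
X \ W' = {1, 5, 8, 12, 14}
(X \ W')' = {2, 3, 4, 6, 7, 9, 10, 11, 13, 15, 16, 17, 18}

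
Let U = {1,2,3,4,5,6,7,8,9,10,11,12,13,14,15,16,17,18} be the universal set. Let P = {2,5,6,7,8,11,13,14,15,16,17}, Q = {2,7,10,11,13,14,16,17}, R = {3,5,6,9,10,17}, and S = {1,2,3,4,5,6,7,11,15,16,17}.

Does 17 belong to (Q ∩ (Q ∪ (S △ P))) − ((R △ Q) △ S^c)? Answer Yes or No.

17 ∈ S and 17 ∈ P, so 17 ∉ S △ P
17 ∈ Q and 17 ∉ (S △ P), so 17 ∈ Q ∪ (S △ P)
17 ∈ Q and 17 ∈ (Q ∪ (S △ P)), so 17 ∈ Q ∩ (Q ∪ (S △ P))
17 ∈ R and 17 ∈ Q, so 17 ∉ R △ Q
17 ∈ S, so 17 ∉ S^c
17 ∉ (R △ Q) and 17 ∉ S^c, so 17 ∉ (R △ Q) △ S^c
17 ∈ (Q ∩ (Q ∪ (S △ P))) and 17 ∉ ((R △ Q) △ S^c), so 17 ∈ (Q ∩ (Q ∪ (S △ P))) − ((R △ Q) △ S^c)

Yes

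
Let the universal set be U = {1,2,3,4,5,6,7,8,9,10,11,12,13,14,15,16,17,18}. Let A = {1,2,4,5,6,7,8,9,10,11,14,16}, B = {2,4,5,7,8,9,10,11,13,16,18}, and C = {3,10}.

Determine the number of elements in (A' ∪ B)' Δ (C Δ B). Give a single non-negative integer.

A' = {3,12,13,15,17,18}
A' ∪ B = {2,3,4,5,7,8,9,10,11,12,13,15,16,17,18}
(A' ∪ B)' = {1,6,14}
C Δ B = {2,3,4,5,7,8,9,11,13,16,18}
(A' ∪ B)' Δ (C Δ B) = {1,2,3,4,5,6,7,8,9,11,13,14,16,18}
|(A' ∪ B)' Δ (C Δ B)| = 14

14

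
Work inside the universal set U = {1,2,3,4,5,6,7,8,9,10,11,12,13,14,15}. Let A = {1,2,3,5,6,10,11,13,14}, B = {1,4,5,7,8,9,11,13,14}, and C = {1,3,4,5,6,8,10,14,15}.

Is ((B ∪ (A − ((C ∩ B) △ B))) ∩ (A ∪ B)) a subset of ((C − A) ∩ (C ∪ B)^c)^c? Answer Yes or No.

Yes

C ∩ B = {1,4,5,8,14}
(C ∩ B) △ B = {7,9,11,13}
A − ((C ∩ B) △ B) = {1,2,3,5,6,10,14}
B ∪ (A − ((C ∩ B) △ B)) = {1,2,3,4,5,6,7,8,9,10,11,13,14}
A ∪ B = {1,2,3,4,5,6,7,8,9,10,11,13,14}
(B ∪ (A − ((C ∩ B) △ B))) ∩ (A ∪ B) = {1,2,3,4,5,6,7,8,9,10,11,13,14}
C − A = {4,8,15}
C ∪ B = {1,3,4,5,6,7,8,9,10,11,13,14,15}
(C ∪ B)^c = {2,12}
(C − A) ∩ (C ∪ B)^c = {}
((C − A) ∩ (C ∪ B)^c)^c = {1,2,3,4,5,6,7,8,9,10,11,12,13,14,15}
Every element of {1,2,3,4,5,6,7,8,9,10,11,13,14} is in {1,2,3,4,5,6,7,8,9,10,11,12,13,14,15}, so (B ∪ (A − ((C ∩ B) △ B))) ∩ (A ∪ B) ⊆ ((C − A) ∩ (C ∪ B)^c)^c.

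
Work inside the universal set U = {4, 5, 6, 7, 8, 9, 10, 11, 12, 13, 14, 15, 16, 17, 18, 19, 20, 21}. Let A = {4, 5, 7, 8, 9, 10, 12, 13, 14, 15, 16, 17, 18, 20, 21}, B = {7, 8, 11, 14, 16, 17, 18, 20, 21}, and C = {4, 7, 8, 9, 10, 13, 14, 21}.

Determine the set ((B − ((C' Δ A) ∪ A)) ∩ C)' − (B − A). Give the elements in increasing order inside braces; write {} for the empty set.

{4, 5, 6, 7, 8, 9, 10, 12, 13, 14, 15, 16, 17, 18, 19, 20, 21}

C' = {5, 6, 11, 12, 15, 16, 17, 18, 19, 20}
C' Δ A = {4, 6, 7, 8, 9, 10, 11, 13, 14, 19, 21}
(C' Δ A) ∪ A = {4, 5, 6, 7, 8, 9, 10, 11, 12, 13, 14, 15, 16, 17, 18, 19, 20, 21}
B − ((C' Δ A) ∪ A) = {}
(B − ((C' Δ A) ∪ A)) ∩ C = {}
((B − ((C' Δ A) ∪ A)) ∩ C)' = {4, 5, 6, 7, 8, 9, 10, 11, 12, 13, 14, 15, 16, 17, 18, 19, 20, 21}
B − A = {11}
((B − ((C' Δ A) ∪ A)) ∩ C)' − (B − A) = {4, 5, 6, 7, 8, 9, 10, 12, 13, 14, 15, 16, 17, 18, 19, 20, 21}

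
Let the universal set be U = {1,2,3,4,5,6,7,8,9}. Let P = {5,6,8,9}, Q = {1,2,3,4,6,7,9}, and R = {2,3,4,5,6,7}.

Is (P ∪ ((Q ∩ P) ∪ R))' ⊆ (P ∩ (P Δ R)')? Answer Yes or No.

Q ∩ P = {6,9}
(Q ∩ P) ∪ R = {2,3,4,5,6,7,9}
P ∪ ((Q ∩ P) ∪ R) = {2,3,4,5,6,7,8,9}
(P ∪ ((Q ∩ P) ∪ R))' = {1}
P Δ R = {2,3,4,7,8,9}
(P Δ R)' = {1,5,6}
P ∩ (P Δ R)' = {5,6}
1 ∈ (P ∪ ((Q ∩ P) ∪ R))' but 1 ∉ P ∩ (P Δ R)', so the inclusion fails.

No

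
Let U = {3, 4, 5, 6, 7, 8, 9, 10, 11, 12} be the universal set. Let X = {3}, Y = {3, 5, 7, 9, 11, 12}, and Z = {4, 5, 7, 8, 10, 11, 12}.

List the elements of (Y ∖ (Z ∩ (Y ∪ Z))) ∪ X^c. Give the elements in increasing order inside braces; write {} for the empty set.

Y ∪ Z = {3, 4, 5, 7, 8, 9, 10, 11, 12}
Z ∩ (Y ∪ Z) = {4, 5, 7, 8, 10, 11, 12}
Y ∖ (Z ∩ (Y ∪ Z)) = {3, 9}
X^c = {4, 5, 6, 7, 8, 9, 10, 11, 12}
(Y ∖ (Z ∩ (Y ∪ Z))) ∪ X^c = {3, 4, 5, 6, 7, 8, 9, 10, 11, 12}

{3, 4, 5, 6, 7, 8, 9, 10, 11, 12}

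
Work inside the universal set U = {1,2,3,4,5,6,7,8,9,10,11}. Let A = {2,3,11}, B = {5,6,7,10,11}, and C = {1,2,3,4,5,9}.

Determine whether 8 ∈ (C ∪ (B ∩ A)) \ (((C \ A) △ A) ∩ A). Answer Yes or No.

8 ∉ B and 8 ∉ A, so 8 ∉ B ∩ A
8 ∉ C and 8 ∉ (B ∩ A), so 8 ∉ C ∪ (B ∩ A)
8 ∉ C and 8 ∉ A, so 8 ∉ C \ A
8 ∉ (C \ A) and 8 ∉ A, so 8 ∉ (C \ A) △ A
8 ∉ ((C \ A) △ A) and 8 ∉ A, so 8 ∉ ((C \ A) △ A) ∩ A
8 ∉ (C ∪ (B ∩ A)) and 8 ∉ (((C \ A) △ A) ∩ A), so 8 ∉ (C ∪ (B ∩ A)) \ (((C \ A) △ A) ∩ A)

No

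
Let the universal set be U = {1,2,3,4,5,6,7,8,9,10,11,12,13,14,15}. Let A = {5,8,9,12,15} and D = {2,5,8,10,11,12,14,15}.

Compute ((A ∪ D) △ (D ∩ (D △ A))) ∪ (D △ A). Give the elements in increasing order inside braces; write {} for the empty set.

A ∪ D = {2,5,8,9,10,11,12,14,15}
D △ A = {2,9,10,11,14}
D ∩ (D △ A) = {2,10,11,14}
(A ∪ D) △ (D ∩ (D △ A)) = {5,8,9,12,15}
((A ∪ D) △ (D ∩ (D △ A))) ∪ (D △ A) = {2,5,8,9,10,11,12,14,15}

{2,5,8,9,10,11,12,14,15}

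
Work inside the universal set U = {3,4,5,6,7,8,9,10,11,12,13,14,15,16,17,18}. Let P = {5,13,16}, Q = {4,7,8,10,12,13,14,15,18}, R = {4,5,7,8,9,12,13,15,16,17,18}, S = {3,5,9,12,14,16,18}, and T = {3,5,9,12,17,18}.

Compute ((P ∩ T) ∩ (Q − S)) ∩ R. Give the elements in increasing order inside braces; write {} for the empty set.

P ∩ T = {5}
Q − S = {4,7,8,10,13,15}
(P ∩ T) ∩ (Q − S) = {}
((P ∩ T) ∩ (Q − S)) ∩ R = {}

{}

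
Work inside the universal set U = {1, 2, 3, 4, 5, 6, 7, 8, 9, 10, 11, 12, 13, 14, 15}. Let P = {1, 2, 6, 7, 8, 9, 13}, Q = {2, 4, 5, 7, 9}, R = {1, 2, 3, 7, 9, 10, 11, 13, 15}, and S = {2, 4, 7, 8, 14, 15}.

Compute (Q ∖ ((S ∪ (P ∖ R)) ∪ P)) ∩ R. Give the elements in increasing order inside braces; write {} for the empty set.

P ∖ R = {6, 8}
S ∪ (P ∖ R) = {2, 4, 6, 7, 8, 14, 15}
(S ∪ (P ∖ R)) ∪ P = {1, 2, 4, 6, 7, 8, 9, 13, 14, 15}
Q ∖ ((S ∪ (P ∖ R)) ∪ P) = {5}
(Q ∖ ((S ∪ (P ∖ R)) ∪ P)) ∩ R = {}

{}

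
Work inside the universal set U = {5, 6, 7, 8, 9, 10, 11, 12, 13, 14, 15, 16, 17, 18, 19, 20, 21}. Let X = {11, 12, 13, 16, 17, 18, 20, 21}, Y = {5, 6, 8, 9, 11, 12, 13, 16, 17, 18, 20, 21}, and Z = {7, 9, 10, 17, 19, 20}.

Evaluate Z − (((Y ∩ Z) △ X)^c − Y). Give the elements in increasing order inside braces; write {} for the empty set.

{9, 17, 20}

Y ∩ Z = {9, 17, 20}
(Y ∩ Z) △ X = {9, 11, 12, 13, 16, 18, 21}
((Y ∩ Z) △ X)^c = {5, 6, 7, 8, 10, 14, 15, 17, 19, 20}
((Y ∩ Z) △ X)^c − Y = {7, 10, 14, 15, 19}
Z − (((Y ∩ Z) △ X)^c − Y) = {9, 17, 20}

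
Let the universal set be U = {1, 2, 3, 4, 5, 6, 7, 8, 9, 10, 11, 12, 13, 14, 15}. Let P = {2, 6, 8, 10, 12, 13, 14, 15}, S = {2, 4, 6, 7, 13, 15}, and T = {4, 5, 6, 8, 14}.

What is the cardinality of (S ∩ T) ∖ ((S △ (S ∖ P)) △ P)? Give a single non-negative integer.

2

S ∩ T = {4, 6}
S ∖ P = {4, 7}
S △ (S ∖ P) = {2, 6, 13, 15}
(S △ (S ∖ P)) △ P = {8, 10, 12, 14}
(S ∩ T) ∖ ((S △ (S ∖ P)) △ P) = {4, 6}
|(S ∩ T) ∖ ((S △ (S ∖ P)) △ P)| = 2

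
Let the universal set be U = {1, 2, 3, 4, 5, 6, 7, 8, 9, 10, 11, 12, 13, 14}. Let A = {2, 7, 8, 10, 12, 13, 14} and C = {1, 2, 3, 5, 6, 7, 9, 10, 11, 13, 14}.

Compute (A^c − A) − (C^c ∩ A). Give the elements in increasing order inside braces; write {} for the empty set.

A^c = {1, 3, 4, 5, 6, 9, 11}
A^c − A = {1, 3, 4, 5, 6, 9, 11}
C^c = {4, 8, 12}
C^c ∩ A = {8, 12}
(A^c − A) − (C^c ∩ A) = {1, 3, 4, 5, 6, 9, 11}

{1, 3, 4, 5, 6, 9, 11}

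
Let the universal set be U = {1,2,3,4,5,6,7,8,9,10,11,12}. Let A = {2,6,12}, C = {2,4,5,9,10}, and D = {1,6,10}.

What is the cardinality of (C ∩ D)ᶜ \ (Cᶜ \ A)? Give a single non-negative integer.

C ∩ D = {10}
(C ∩ D)ᶜ = {1,2,3,4,5,6,7,8,9,11,12}
Cᶜ = {1,3,6,7,8,11,12}
Cᶜ \ A = {1,3,7,8,11}
(C ∩ D)ᶜ \ (Cᶜ \ A) = {2,4,5,6,9,12}
|(C ∩ D)ᶜ \ (Cᶜ \ A)| = 6

6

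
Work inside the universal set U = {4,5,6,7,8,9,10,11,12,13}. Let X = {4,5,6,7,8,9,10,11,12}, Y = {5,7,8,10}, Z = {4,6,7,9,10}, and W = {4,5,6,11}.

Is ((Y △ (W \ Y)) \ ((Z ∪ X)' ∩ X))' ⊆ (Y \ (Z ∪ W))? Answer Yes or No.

No

W \ Y = {4,6,11}
Y △ (W \ Y) = {4,5,6,7,8,10,11}
Z ∪ X = {4,5,6,7,8,9,10,11,12}
(Z ∪ X)' = {13}
(Z ∪ X)' ∩ X = {}
(Y △ (W \ Y)) \ ((Z ∪ X)' ∩ X) = {4,5,6,7,8,10,11}
((Y △ (W \ Y)) \ ((Z ∪ X)' ∩ X))' = {9,12,13}
Z ∪ W = {4,5,6,7,9,10,11}
Y \ (Z ∪ W) = {8}
9 ∈ ((Y △ (W \ Y)) \ ((Z ∪ X)' ∩ X))' but 9 ∉ Y \ (Z ∪ W), so the inclusion fails.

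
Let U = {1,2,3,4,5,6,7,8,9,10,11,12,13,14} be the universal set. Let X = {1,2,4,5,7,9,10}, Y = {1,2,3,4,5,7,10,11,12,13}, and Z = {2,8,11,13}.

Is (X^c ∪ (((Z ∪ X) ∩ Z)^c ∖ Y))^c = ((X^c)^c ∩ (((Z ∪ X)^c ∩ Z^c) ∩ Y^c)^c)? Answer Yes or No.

X^c = {3,6,8,11,12,13,14}
Z ∪ X = {1,2,4,5,7,8,9,10,11,13}
(Z ∪ X) ∩ Z = {2,8,11,13}
((Z ∪ X) ∩ Z)^c = {1,3,4,5,6,7,9,10,12,14}
((Z ∪ X) ∩ Z)^c ∖ Y = {6,9,14}
X^c ∪ (((Z ∪ X) ∩ Z)^c ∖ Y) = {3,6,8,9,11,12,13,14}
(X^c ∪ (((Z ∪ X) ∩ Z)^c ∖ Y))^c = {1,2,4,5,7,10}
(X^c)^c = {1,2,4,5,7,9,10}
(Z ∪ X)^c = {3,6,12,14}
Z^c = {1,3,4,5,6,7,9,10,12,14}
(Z ∪ X)^c ∩ Z^c = {3,6,12,14}
Y^c = {6,8,9,14}
((Z ∪ X)^c ∩ Z^c) ∩ Y^c = {6,14}
(((Z ∪ X)^c ∩ Z^c) ∩ Y^c)^c = {1,2,3,4,5,7,8,9,10,11,12,13}
(X^c)^c ∩ (((Z ∪ X)^c ∩ Z^c) ∩ Y^c)^c = {1,2,4,5,7,9,10}
9 ∈ (X^c)^c ∩ (((Z ∪ X)^c ∩ Z^c) ∩ Y^c)^c but 9 ∉ (X^c ∪ (((Z ∪ X) ∩ Z)^c ∖ Y))^c, so they differ.

No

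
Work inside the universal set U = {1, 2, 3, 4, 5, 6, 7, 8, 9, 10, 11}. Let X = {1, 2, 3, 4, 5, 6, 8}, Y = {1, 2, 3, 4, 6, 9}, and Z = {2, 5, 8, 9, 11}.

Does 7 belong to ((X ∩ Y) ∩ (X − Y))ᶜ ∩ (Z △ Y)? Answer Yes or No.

7 ∉ X and 7 ∉ Y, so 7 ∉ X ∩ Y
7 ∉ X and 7 ∉ Y, so 7 ∉ X − Y
7 ∉ (X ∩ Y) and 7 ∉ (X − Y), so 7 ∉ (X ∩ Y) ∩ (X − Y)
7 ∈ ((X ∩ Y) ∩ (X − Y))ᶜ since 7 ∉ ((X ∩ Y) ∩ (X − Y))
7 ∉ Z and 7 ∉ Y, so 7 ∉ Z △ Y
7 ∈ ((X ∩ Y) ∩ (X − Y))ᶜ and 7 ∉ (Z △ Y), so 7 ∉ ((X ∩ Y) ∩ (X − Y))ᶜ ∩ (Z △ Y)

No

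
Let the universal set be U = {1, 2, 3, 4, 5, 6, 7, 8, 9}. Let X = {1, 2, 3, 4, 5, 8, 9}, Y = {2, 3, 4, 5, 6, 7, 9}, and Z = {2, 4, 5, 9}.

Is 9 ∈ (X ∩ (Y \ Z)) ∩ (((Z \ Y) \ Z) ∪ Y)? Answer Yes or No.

No

9 ∈ Y and 9 ∈ Z, so 9 ∉ Y \ Z
9 ∈ X and 9 ∉ (Y \ Z), so 9 ∉ X ∩ (Y \ Z)
9 ∈ Z and 9 ∈ Y, so 9 ∉ Z \ Y
9 ∉ (Z \ Y) and 9 ∈ Z, so 9 ∉ (Z \ Y) \ Z
9 ∉ ((Z \ Y) \ Z) and 9 ∈ Y, so 9 ∈ ((Z \ Y) \ Z) ∪ Y
9 ∉ (X ∩ (Y \ Z)) and 9 ∈ (((Z \ Y) \ Z) ∪ Y), so 9 ∉ (X ∩ (Y \ Z)) ∩ (((Z \ Y) \ Z) ∪ Y)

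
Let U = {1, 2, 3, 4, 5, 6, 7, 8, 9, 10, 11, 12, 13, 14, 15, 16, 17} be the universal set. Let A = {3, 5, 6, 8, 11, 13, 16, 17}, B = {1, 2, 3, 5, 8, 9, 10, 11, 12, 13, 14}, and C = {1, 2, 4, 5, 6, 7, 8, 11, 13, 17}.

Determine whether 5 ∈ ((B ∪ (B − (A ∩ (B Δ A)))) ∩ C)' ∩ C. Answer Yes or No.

5 ∈ B and 5 ∈ A, so 5 ∉ B Δ A
5 ∈ A and 5 ∉ (B Δ A), so 5 ∉ A ∩ (B Δ A)
5 ∈ B and 5 ∉ (A ∩ (B Δ A)), so 5 ∈ B − (A ∩ (B Δ A))
5 ∈ B and 5 ∈ (B − (A ∩ (B Δ A))), so 5 ∈ B ∪ (B − (A ∩ (B Δ A)))
5 ∈ (B ∪ (B − (A ∩ (B Δ A)))) and 5 ∈ C, so 5 ∈ (B ∪ (B − (A ∩ (B Δ A)))) ∩ C
5 ∉ ((B ∪ (B − (A ∩ (B Δ A)))) ∩ C)' since 5 ∈ ((B ∪ (B − (A ∩ (B Δ A)))) ∩ C)
5 ∉ ((B ∪ (B − (A ∩ (B Δ A)))) ∩ C)' and 5 ∈ C, so 5 ∉ ((B ∪ (B − (A ∩ (B Δ A)))) ∩ C)' ∩ C

No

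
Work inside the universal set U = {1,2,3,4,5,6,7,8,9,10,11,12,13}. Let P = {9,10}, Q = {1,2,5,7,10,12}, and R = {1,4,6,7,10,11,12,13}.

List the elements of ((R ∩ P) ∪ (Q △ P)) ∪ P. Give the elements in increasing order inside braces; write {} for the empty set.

{1,2,5,7,9,10,12}

R ∩ P = {10}
Q △ P = {1,2,5,7,9,12}
(R ∩ P) ∪ (Q △ P) = {1,2,5,7,9,10,12}
((R ∩ P) ∪ (Q △ P)) ∪ P = {1,2,5,7,9,10,12}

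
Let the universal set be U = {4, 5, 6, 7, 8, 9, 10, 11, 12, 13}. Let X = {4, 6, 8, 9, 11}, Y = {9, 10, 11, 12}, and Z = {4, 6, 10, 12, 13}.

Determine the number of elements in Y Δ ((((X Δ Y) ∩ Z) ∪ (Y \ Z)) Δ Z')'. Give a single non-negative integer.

X Δ Y = {4, 6, 8, 10, 12}
(X Δ Y) ∩ Z = {4, 6, 10, 12}
Y \ Z = {9, 11}
((X Δ Y) ∩ Z) ∪ (Y \ Z) = {4, 6, 9, 10, 11, 12}
Z' = {5, 7, 8, 9, 11}
(((X Δ Y) ∩ Z) ∪ (Y \ Z)) Δ Z' = {4, 5, 6, 7, 8, 10, 12}
((((X Δ Y) ∩ Z) ∪ (Y \ Z)) Δ Z')' = {9, 11, 13}
Y Δ ((((X Δ Y) ∩ Z) ∪ (Y \ Z)) Δ Z')' = {10, 12, 13}
|Y Δ ((((X Δ Y) ∩ Z) ∪ (Y \ Z)) Δ Z')'| = 3

3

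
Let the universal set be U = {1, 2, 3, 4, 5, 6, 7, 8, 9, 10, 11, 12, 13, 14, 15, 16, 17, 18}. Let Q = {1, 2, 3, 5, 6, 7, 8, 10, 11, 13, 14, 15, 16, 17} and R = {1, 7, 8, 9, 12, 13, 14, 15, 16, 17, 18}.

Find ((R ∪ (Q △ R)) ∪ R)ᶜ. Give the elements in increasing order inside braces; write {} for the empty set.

Q △ R = {2, 3, 5, 6, 9, 10, 11, 12, 18}
R ∪ (Q △ R) = {1, 2, 3, 5, 6, 7, 8, 9, 10, 11, 12, 13, 14, 15, 16, 17, 18}
(R ∪ (Q △ R)) ∪ R = {1, 2, 3, 5, 6, 7, 8, 9, 10, 11, 12, 13, 14, 15, 16, 17, 18}
((R ∪ (Q △ R)) ∪ R)ᶜ = {4}

{4}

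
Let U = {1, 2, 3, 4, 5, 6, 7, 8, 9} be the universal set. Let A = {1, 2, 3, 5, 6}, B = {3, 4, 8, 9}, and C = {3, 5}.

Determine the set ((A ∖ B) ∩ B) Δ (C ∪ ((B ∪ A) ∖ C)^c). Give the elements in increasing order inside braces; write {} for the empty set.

A ∖ B = {1, 2, 5, 6}
(A ∖ B) ∩ B = {}
B ∪ A = {1, 2, 3, 4, 5, 6, 8, 9}
(B ∪ A) ∖ C = {1, 2, 4, 6, 8, 9}
((B ∪ A) ∖ C)^c = {3, 5, 7}
C ∪ ((B ∪ A) ∖ C)^c = {3, 5, 7}
((A ∖ B) ∩ B) Δ (C ∪ ((B ∪ A) ∖ C)^c) = {3, 5, 7}

{3, 5, 7}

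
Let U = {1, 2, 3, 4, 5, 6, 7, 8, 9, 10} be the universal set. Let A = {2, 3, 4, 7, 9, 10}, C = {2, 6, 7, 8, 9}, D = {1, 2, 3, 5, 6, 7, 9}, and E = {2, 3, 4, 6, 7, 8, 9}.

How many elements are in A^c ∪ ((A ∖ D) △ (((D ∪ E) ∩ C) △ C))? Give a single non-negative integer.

A^c = {1, 5, 6, 8}
A ∖ D = {4, 10}
D ∪ E = {1, 2, 3, 4, 5, 6, 7, 8, 9}
(D ∪ E) ∩ C = {2, 6, 7, 8, 9}
((D ∪ E) ∩ C) △ C = {}
(A ∖ D) △ (((D ∪ E) ∩ C) △ C) = {4, 10}
A^c ∪ ((A ∖ D) △ (((D ∪ E) ∩ C) △ C)) = {1, 4, 5, 6, 8, 10}
|A^c ∪ ((A ∖ D) △ (((D ∪ E) ∩ C) △ C))| = 6

6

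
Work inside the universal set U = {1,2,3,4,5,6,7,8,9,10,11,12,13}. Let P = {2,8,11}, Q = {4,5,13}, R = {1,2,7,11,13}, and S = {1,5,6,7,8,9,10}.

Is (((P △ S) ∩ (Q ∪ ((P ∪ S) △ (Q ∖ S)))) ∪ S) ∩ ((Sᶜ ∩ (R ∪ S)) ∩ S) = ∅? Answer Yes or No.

Yes

P △ S = {1,2,5,6,7,9,10,11}
P ∪ S = {1,2,5,6,7,8,9,10,11}
Q ∖ S = {4,13}
(P ∪ S) △ (Q ∖ S) = {1,2,4,5,6,7,8,9,10,11,13}
Q ∪ ((P ∪ S) △ (Q ∖ S)) = {1,2,4,5,6,7,8,9,10,11,13}
(P △ S) ∩ (Q ∪ ((P ∪ S) △ (Q ∖ S))) = {1,2,5,6,7,9,10,11}
((P △ S) ∩ (Q ∪ ((P ∪ S) △ (Q ∖ S)))) ∪ S = {1,2,5,6,7,8,9,10,11}
Sᶜ = {2,3,4,11,12,13}
R ∪ S = {1,2,5,6,7,8,9,10,11,13}
Sᶜ ∩ (R ∪ S) = {2,11,13}
(Sᶜ ∩ (R ∪ S)) ∩ S = {}
{1,2,5,6,7,8,9,10,11} and {} share no elements.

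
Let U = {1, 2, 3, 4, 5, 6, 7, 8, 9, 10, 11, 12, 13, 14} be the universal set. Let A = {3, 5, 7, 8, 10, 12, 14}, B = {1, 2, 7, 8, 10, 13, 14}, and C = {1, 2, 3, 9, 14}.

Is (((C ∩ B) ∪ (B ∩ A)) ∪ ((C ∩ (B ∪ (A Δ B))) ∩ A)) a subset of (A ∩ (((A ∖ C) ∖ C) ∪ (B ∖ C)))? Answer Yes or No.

No

C ∩ B = {1, 2, 14}
B ∩ A = {7, 8, 10, 14}
(C ∩ B) ∪ (B ∩ A) = {1, 2, 7, 8, 10, 14}
A Δ B = {1, 2, 3, 5, 12, 13}
B ∪ (A Δ B) = {1, 2, 3, 5, 7, 8, 10, 12, 13, 14}
C ∩ (B ∪ (A Δ B)) = {1, 2, 3, 14}
(C ∩ (B ∪ (A Δ B))) ∩ A = {3, 14}
((C ∩ B) ∪ (B ∩ A)) ∪ ((C ∩ (B ∪ (A Δ B))) ∩ A) = {1, 2, 3, 7, 8, 10, 14}
A ∖ C = {5, 7, 8, 10, 12}
(A ∖ C) ∖ C = {5, 7, 8, 10, 12}
B ∖ C = {7, 8, 10, 13}
((A ∖ C) ∖ C) ∪ (B ∖ C) = {5, 7, 8, 10, 12, 13}
A ∩ (((A ∖ C) ∖ C) ∪ (B ∖ C)) = {5, 7, 8, 10, 12}
1 ∈ ((C ∩ B) ∪ (B ∩ A)) ∪ ((C ∩ (B ∪ (A Δ B))) ∩ A) but 1 ∉ A ∩ (((A ∖ C) ∖ C) ∪ (B ∖ C)), so the inclusion fails.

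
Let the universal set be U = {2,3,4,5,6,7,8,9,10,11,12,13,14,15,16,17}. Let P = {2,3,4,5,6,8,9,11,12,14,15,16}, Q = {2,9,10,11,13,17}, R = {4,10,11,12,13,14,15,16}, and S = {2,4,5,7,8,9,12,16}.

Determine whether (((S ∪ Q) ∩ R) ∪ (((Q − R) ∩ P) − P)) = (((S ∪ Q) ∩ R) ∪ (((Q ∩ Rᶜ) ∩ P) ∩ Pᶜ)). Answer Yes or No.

S ∪ Q = {2,4,5,7,8,9,10,11,12,13,16,17}
(S ∪ Q) ∩ R = {4,10,11,12,13,16}
Q − R = {2,9,17}
(Q − R) ∩ P = {2,9}
((Q − R) ∩ P) − P = {}
((S ∪ Q) ∩ R) ∪ (((Q − R) ∩ P) − P) = {4,10,11,12,13,16}
Rᶜ = {2,3,5,6,7,8,9,17}
Q ∩ Rᶜ = {2,9,17}
(Q ∩ Rᶜ) ∩ P = {2,9}
Pᶜ = {7,10,13,17}
((Q ∩ Rᶜ) ∩ P) ∩ Pᶜ = {}
((S ∪ Q) ∩ R) ∪ (((Q ∩ Rᶜ) ∩ P) ∩ Pᶜ) = {4,10,11,12,13,16}
Both equal {4,10,11,12,13,16}, so ((S ∪ Q) ∩ R) ∪ (((Q − R) ∩ P) − P) = ((S ∪ Q) ∩ R) ∪ (((Q ∩ Rᶜ) ∩ P) ∩ Pᶜ).

Yes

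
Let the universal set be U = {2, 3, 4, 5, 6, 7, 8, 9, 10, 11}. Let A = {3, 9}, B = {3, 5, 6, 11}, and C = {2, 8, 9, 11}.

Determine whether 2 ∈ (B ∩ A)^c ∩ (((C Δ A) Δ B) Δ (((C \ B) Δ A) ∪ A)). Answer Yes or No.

2 ∉ B and 2 ∉ A, so 2 ∉ B ∩ A
2 ∈ (B ∩ A)^c since 2 ∉ (B ∩ A)
2 ∈ C and 2 ∉ A, so 2 ∈ C Δ A
2 ∈ (C Δ A) and 2 ∉ B, so 2 ∈ (C Δ A) Δ B
2 ∈ C and 2 ∉ B, so 2 ∈ C \ B
2 ∈ (C \ B) and 2 ∉ A, so 2 ∈ (C \ B) Δ A
2 ∈ ((C \ B) Δ A) and 2 ∉ A, so 2 ∈ ((C \ B) Δ A) ∪ A
2 ∈ ((C Δ A) Δ B) and 2 ∈ (((C \ B) Δ A) ∪ A), so 2 ∉ ((C Δ A) Δ B) Δ (((C \ B) Δ A) ∪ A)
2 ∈ (B ∩ A)^c and 2 ∉ (((C Δ A) Δ B) Δ (((C \ B) Δ A) ∪ A)), so 2 ∉ (B ∩ A)^c ∩ (((C Δ A) Δ B) Δ (((C \ B) Δ A) ∪ A))

No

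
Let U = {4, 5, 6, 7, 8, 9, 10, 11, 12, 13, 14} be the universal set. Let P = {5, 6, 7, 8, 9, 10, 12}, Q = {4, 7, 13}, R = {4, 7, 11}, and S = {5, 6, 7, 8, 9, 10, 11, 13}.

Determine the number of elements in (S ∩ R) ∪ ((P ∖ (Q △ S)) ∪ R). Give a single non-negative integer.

S ∩ R = {7, 11}
Q △ S = {4, 5, 6, 8, 9, 10, 11}
P ∖ (Q △ S) = {7, 12}
(P ∖ (Q △ S)) ∪ R = {4, 7, 11, 12}
(S ∩ R) ∪ ((P ∖ (Q △ S)) ∪ R) = {4, 7, 11, 12}
|(S ∩ R) ∪ ((P ∖ (Q △ S)) ∪ R)| = 4

4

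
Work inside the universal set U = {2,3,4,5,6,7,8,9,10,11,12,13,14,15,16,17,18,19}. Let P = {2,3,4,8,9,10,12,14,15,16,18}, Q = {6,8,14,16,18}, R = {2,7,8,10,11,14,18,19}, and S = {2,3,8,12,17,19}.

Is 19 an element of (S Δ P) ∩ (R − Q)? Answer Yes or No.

19 ∈ S and 19 ∉ P, so 19 ∈ S Δ P
19 ∈ R and 19 ∉ Q, so 19 ∈ R − Q
19 ∈ (S Δ P) and 19 ∈ (R − Q), so 19 ∈ (S Δ P) ∩ (R − Q)

Yes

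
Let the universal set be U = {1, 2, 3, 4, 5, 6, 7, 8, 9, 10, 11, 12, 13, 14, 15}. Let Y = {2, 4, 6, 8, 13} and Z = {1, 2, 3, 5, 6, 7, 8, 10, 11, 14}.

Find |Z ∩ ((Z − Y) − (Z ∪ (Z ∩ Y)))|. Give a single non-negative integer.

0

Z − Y = {1, 3, 5, 7, 10, 11, 14}
Z ∩ Y = {2, 6, 8}
Z ∪ (Z ∩ Y) = {1, 2, 3, 5, 6, 7, 8, 10, 11, 14}
(Z − Y) − (Z ∪ (Z ∩ Y)) = {}
Z ∩ ((Z − Y) − (Z ∪ (Z ∩ Y))) = {}
|Z ∩ ((Z − Y) − (Z ∪ (Z ∩ Y)))| = 0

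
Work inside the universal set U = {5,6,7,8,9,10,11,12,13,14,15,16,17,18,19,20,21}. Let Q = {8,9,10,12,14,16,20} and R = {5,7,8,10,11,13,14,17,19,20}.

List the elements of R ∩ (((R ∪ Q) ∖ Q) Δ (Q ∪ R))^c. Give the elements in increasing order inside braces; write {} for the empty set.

{5,7,11,13,17,19}

R ∪ Q = {5,7,8,9,10,11,12,13,14,16,17,19,20}
(R ∪ Q) ∖ Q = {5,7,11,13,17,19}
Q ∪ R = {5,7,8,9,10,11,12,13,14,16,17,19,20}
((R ∪ Q) ∖ Q) Δ (Q ∪ R) = {8,9,10,12,14,16,20}
(((R ∪ Q) ∖ Q) Δ (Q ∪ R))^c = {5,6,7,11,13,15,17,18,19,21}
R ∩ (((R ∪ Q) ∖ Q) Δ (Q ∪ R))^c = {5,7,11,13,17,19}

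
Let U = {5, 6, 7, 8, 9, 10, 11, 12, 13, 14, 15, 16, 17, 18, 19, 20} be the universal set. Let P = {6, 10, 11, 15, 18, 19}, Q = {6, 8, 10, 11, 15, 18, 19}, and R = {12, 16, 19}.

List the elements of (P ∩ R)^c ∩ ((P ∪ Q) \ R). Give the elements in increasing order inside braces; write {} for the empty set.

P ∩ R = {19}
(P ∩ R)^c = {5, 6, 7, 8, 9, 10, 11, 12, 13, 14, 15, 16, 17, 18, 20}
P ∪ Q = {6, 8, 10, 11, 15, 18, 19}
(P ∪ Q) \ R = {6, 8, 10, 11, 15, 18}
(P ∩ R)^c ∩ ((P ∪ Q) \ R) = {6, 8, 10, 11, 15, 18}

{6, 8, 10, 11, 15, 18}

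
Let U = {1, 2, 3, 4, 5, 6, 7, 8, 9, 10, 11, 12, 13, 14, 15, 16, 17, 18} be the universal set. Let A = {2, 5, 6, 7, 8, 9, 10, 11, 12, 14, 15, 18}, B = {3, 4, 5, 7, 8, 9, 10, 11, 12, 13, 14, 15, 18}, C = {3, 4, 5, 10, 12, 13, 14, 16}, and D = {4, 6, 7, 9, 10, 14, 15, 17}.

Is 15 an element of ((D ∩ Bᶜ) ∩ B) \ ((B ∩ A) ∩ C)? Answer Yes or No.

No

15 ∈ B, so 15 ∉ Bᶜ
15 ∈ D and 15 ∉ Bᶜ, so 15 ∉ D ∩ Bᶜ
15 ∉ (D ∩ Bᶜ) and 15 ∈ B, so 15 ∉ (D ∩ Bᶜ) ∩ B
15 ∈ B and 15 ∈ A, so 15 ∈ B ∩ A
15 ∈ (B ∩ A) and 15 ∉ C, so 15 ∉ (B ∩ A) ∩ C
15 ∉ ((D ∩ Bᶜ) ∩ B) and 15 ∉ ((B ∩ A) ∩ C), so 15 ∉ ((D ∩ Bᶜ) ∩ B) \ ((B ∩ A) ∩ C)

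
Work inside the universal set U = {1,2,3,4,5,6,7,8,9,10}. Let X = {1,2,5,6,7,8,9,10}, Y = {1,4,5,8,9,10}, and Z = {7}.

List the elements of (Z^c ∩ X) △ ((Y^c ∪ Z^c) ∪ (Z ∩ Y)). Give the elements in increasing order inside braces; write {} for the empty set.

{3,4,7}

Z^c = {1,2,3,4,5,6,8,9,10}
Z^c ∩ X = {1,2,5,6,8,9,10}
Y^c = {2,3,6,7}
Y^c ∪ Z^c = {1,2,3,4,5,6,7,8,9,10}
Z ∩ Y = {}
(Y^c ∪ Z^c) ∪ (Z ∩ Y) = {1,2,3,4,5,6,7,8,9,10}
(Z^c ∩ X) △ ((Y^c ∪ Z^c) ∪ (Z ∩ Y)) = {3,4,7}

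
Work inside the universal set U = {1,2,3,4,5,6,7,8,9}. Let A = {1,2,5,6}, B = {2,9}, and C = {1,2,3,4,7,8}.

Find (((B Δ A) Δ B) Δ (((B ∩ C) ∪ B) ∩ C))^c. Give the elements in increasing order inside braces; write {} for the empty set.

B Δ A = {1,5,6,9}
(B Δ A) Δ B = {1,2,5,6}
B ∩ C = {2}
(B ∩ C) ∪ B = {2,9}
((B ∩ C) ∪ B) ∩ C = {2}
((B Δ A) Δ B) Δ (((B ∩ C) ∪ B) ∩ C) = {1,5,6}
(((B Δ A) Δ B) Δ (((B ∩ C) ∪ B) ∩ C))^c = {2,3,4,7,8,9}

{2,3,4,7,8,9}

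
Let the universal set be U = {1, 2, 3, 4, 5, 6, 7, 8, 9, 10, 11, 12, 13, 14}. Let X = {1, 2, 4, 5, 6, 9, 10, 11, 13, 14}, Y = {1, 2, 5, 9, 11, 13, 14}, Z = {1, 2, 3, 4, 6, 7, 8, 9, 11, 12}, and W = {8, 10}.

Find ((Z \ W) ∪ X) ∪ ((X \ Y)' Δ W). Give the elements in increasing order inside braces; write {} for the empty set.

Z \ W = {1, 2, 3, 4, 6, 7, 9, 11, 12}
(Z \ W) ∪ X = {1, 2, 3, 4, 5, 6, 7, 9, 10, 11, 12, 13, 14}
X \ Y = {4, 6, 10}
(X \ Y)' = {1, 2, 3, 5, 7, 8, 9, 11, 12, 13, 14}
(X \ Y)' Δ W = {1, 2, 3, 5, 7, 9, 10, 11, 12, 13, 14}
((Z \ W) ∪ X) ∪ ((X \ Y)' Δ W) = {1, 2, 3, 4, 5, 6, 7, 9, 10, 11, 12, 13, 14}

{1, 2, 3, 4, 5, 6, 7, 9, 10, 11, 12, 13, 14}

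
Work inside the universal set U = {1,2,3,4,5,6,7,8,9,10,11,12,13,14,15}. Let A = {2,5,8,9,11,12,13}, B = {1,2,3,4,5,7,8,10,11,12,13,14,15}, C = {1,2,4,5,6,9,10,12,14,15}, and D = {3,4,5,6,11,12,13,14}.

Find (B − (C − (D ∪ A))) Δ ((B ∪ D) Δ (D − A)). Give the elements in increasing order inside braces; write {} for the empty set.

{1,3,4,10,14,15}

D ∪ A = {2,3,4,5,6,8,9,11,12,13,14}
C − (D ∪ A) = {1,10,15}
B − (C − (D ∪ A)) = {2,3,4,5,7,8,11,12,13,14}
B ∪ D = {1,2,3,4,5,6,7,8,10,11,12,13,14,15}
D − A = {3,4,6,14}
(B ∪ D) Δ (D − A) = {1,2,5,7,8,10,11,12,13,15}
(B − (C − (D ∪ A))) Δ ((B ∪ D) Δ (D − A)) = {1,3,4,10,14,15}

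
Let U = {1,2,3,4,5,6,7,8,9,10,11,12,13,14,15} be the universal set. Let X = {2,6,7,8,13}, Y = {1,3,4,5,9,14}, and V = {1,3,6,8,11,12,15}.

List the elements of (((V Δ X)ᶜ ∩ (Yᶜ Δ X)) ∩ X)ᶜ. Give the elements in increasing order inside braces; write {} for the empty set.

{1,2,3,4,5,6,7,8,9,10,11,12,13,14,15}

V Δ X = {1,2,3,7,11,12,13,15}
(V Δ X)ᶜ = {4,5,6,8,9,10,14}
Yᶜ = {2,6,7,8,10,11,12,13,15}
Yᶜ Δ X = {10,11,12,15}
(V Δ X)ᶜ ∩ (Yᶜ Δ X) = {10}
((V Δ X)ᶜ ∩ (Yᶜ Δ X)) ∩ X = {}
(((V Δ X)ᶜ ∩ (Yᶜ Δ X)) ∩ X)ᶜ = {1,2,3,4,5,6,7,8,9,10,11,12,13,14,15}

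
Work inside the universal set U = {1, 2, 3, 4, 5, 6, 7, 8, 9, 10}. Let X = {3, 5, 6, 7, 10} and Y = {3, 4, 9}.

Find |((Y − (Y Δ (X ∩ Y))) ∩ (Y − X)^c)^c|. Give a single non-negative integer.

X ∩ Y = {3}
Y Δ (X ∩ Y) = {4, 9}
Y − (Y Δ (X ∩ Y)) = {3}
Y − X = {4, 9}
(Y − X)^c = {1, 2, 3, 5, 6, 7, 8, 10}
(Y − (Y Δ (X ∩ Y))) ∩ (Y − X)^c = {3}
((Y − (Y Δ (X ∩ Y))) ∩ (Y − X)^c)^c = {1, 2, 4, 5, 6, 7, 8, 9, 10}
|((Y − (Y Δ (X ∩ Y))) ∩ (Y − X)^c)^c| = 9

9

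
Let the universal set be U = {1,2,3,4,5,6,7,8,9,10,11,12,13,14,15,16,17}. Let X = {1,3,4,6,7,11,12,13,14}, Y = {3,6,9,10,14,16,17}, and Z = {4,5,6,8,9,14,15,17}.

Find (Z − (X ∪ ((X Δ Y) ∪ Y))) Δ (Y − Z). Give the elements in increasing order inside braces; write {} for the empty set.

X Δ Y = {1,4,7,9,10,11,12,13,16,17}
(X Δ Y) ∪ Y = {1,3,4,6,7,9,10,11,12,13,14,16,17}
X ∪ ((X Δ Y) ∪ Y) = {1,3,4,6,7,9,10,11,12,13,14,16,17}
Z − (X ∪ ((X Δ Y) ∪ Y)) = {5,8,15}
Y − Z = {3,10,16}
(Z − (X ∪ ((X Δ Y) ∪ Y))) Δ (Y − Z) = {3,5,8,10,15,16}

{3,5,8,10,15,16}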